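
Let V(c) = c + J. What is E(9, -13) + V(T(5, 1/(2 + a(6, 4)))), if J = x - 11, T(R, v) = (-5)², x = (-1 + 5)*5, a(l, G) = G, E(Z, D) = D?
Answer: 21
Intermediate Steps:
x = 20 (x = 4*5 = 20)
T(R, v) = 25
J = 9 (J = 20 - 11 = 9)
V(c) = 9 + c (V(c) = c + 9 = 9 + c)
E(9, -13) + V(T(5, 1/(2 + a(6, 4)))) = -13 + (9 + 25) = -13 + 34 = 21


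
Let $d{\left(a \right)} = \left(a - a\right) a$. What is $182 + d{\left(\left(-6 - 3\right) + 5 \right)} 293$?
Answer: $182$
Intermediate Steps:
$d{\left(a \right)} = 0$ ($d{\left(a \right)} = 0 a = 0$)
$182 + d{\left(\left(-6 - 3\right) + 5 \right)} 293 = 182 + 0 \cdot 293 = 182 + 0 = 182$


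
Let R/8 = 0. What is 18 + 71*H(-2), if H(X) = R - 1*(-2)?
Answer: 160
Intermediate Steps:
R = 0 (R = 8*0 = 0)
H(X) = 2 (H(X) = 0 - 1*(-2) = 0 + 2 = 2)
18 + 71*H(-2) = 18 + 71*2 = 18 + 142 = 160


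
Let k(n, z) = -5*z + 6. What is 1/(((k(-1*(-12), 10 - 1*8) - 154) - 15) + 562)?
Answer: 1/389 ≈ 0.0025707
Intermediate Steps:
k(n, z) = 6 - 5*z
1/(((k(-1*(-12), 10 - 1*8) - 154) - 15) + 562) = 1/((((6 - 5*(10 - 1*8)) - 154) - 15) + 562) = 1/((((6 - 5*(10 - 8)) - 154) - 15) + 562) = 1/((((6 - 5*2) - 154) - 15) + 562) = 1/((((6 - 10) - 154) - 15) + 562) = 1/(((-4 - 154) - 15) + 562) = 1/((-158 - 15) + 562) = 1/(-173 + 562) = 1/389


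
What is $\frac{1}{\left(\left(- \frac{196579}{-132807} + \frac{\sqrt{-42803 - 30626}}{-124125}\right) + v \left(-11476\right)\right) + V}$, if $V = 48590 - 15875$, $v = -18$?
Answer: $\frac{7224910607070011701875000}{1728808978999687143586093683869} + \frac{243253268809125 i \sqrt{73429}}{1728808978999687143586093683869} \approx 4.1791 \cdot 10^{-6} + 3.8128 \cdot 10^{-14} i$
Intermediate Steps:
$V = 32715$
$\frac{1}{\left(\left(- \frac{196579}{-132807} + \frac{\sqrt{-42803 - 30626}}{-124125}\right) + v \left(-11476\right)\right) + V} = \frac{1}{\left(\left(- \frac{196579}{-132807} + \frac{\sqrt{-42803 - 30626}}{-124125}\right) - -206568\right) + 32715} = \frac{1}{\left(\left(\left(-196579\right) \left(- \frac{1}{132807}\right) + \sqrt{-73429} \left(- \frac{1}{124125}\right)\right) + 206568\right) + 32715} = \frac{1}{\left(\left(\frac{196579}{132807} + i \sqrt{73429} \left(- \frac{1}{124125}\right)\right) + 206568\right) + 32715} = \frac{1}{\left(\left(\frac{196579}{132807} - \frac{i \sqrt{73429}}{124125}\right) + 206568\right) + 32715} = \frac{1}{\left(\frac{27433872955}{132807} - \frac{i \sqrt{73429}}{124125}\right) + 32715} = \frac{1}{\frac{31778653960}{132807} - \frac{i \sqrt{73429}}{124125}}$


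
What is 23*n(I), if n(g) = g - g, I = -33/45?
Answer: 0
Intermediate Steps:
I = -11/15 (I = -33*1/45 = -11/15 ≈ -0.73333)
n(g) = 0
23*n(I) = 23*0 = 0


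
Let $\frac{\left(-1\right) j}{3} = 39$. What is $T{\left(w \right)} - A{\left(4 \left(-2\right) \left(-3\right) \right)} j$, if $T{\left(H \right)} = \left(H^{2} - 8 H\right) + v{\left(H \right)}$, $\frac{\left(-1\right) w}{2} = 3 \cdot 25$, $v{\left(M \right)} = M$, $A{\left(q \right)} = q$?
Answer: $26358$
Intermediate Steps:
$w = -150$ ($w = - 2 \cdot 3 \cdot 25 = \left(-2\right) 75 = -150$)
$j = -117$ ($j = \left(-3\right) 39 = -117$)
$T{\left(H \right)} = H^{2} - 7 H$ ($T{\left(H \right)} = \left(H^{2} - 8 H\right) + H = H^{2} - 7 H$)
$T{\left(w \right)} - A{\left(4 \left(-2\right) \left(-3\right) \right)} j = - 150 \left(-7 - 150\right) - 4 \left(-2\right) \left(-3\right) \left(-117\right) = \left(-150\right) \left(-157\right) - \left(-8\right) \left(-3\right) \left(-117\right) = 23550 - 24 \left(-117\right) = 23550 - -2808 = 23550 + 2808 = 26358$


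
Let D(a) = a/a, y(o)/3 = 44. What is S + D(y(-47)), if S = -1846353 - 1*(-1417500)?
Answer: -428852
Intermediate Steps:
S = -428853 (S = -1846353 + 1417500 = -428853)
y(o) = 132 (y(o) = 3*44 = 132)
D(a) = 1
S + D(y(-47)) = -428853 + 1 = -428852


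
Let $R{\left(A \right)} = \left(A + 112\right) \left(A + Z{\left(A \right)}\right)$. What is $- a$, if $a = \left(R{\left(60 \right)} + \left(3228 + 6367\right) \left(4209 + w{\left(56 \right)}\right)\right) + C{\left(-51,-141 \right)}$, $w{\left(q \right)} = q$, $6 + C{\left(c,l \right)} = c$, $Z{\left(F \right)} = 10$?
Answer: $-40934658$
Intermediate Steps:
$C{\left(c,l \right)} = -6 + c$
$R{\left(A \right)} = \left(10 + A\right) \left(112 + A\right)$ ($R{\left(A \right)} = \left(A + 112\right) \left(A + 10\right) = \left(112 + A\right) \left(10 + A\right) = \left(10 + A\right) \left(112 + A\right)$)
$a = 40934658$ ($a = \left(\left(1120 + 60^{2} + 122 \cdot 60\right) + \left(3228 + 6367\right) \left(4209 + 56\right)\right) - 57 = \left(\left(1120 + 3600 + 7320\right) + 9595 \cdot 4265\right) - 57 = \left(12040 + 40922675\right) - 57 = 40934715 - 57 = 40934658$)
$- a = \left(-1\right) 40934658 = -40934658$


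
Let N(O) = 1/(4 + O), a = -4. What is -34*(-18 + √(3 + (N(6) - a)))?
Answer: 612 - 17*√710/5 ≈ 521.40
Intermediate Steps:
-34*(-18 + √(3 + (N(6) - a))) = -34*(-18 + √(3 + (1/(4 + 6) - 1*(-4)))) = -34*(-18 + √(3 + (1/10 + 4))) = -34*(-18 + √(3 + (⅒ + 4))) = -34*(-18 + √(3 + 41/10)) = -34*(-18 + √(71/10)) = -34*(-18 + √710/10) = 612 - 17*√710/5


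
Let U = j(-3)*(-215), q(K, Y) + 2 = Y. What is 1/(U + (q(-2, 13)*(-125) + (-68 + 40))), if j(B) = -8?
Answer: 1/317 ≈ 0.0031546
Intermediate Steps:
q(K, Y) = -2 + Y
U = 1720 (U = -8*(-215) = 1720)
1/(U + (q(-2, 13)*(-125) + (-68 + 40))) = 1/(1720 + ((-2 + 13)*(-125) + (-68 + 40))) = 1/(1720 + (11*(-125) - 28)) = 1/(1720 + (-1375 - 28)) = 1/(1720 - 1403) = 1/317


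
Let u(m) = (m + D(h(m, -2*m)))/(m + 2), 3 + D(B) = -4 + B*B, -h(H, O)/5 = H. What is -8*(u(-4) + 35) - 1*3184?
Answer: -1908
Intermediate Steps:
h(H, O) = -5*H
D(B) = -7 + B**2 (D(B) = -3 + (-4 + B*B) = -3 + (-4 + B**2) = -7 + B**2)
u(m) = (-7 + m + 25*m**2)/(2 + m) (u(m) = (m + (-7 + (-5*m)**2))/(m + 2) = (m + (-7 + 25*m**2))/(2 + m) = (-7 + m + 25*m**2)/(2 + m))
-8*(u(-4) + 35) - 1*3184 = -8*((-7 - 4 + 25*(-4)**2)/(2 - 4) + 35) - 1*3184 = -8*((-7 - 4 + 25*16)/(-2) + 35) - 3184 = -8*(-(-7 - 4 + 400)/2 + 35) - 3184 = -8*(-1/2*389 + 35) - 3184 = -8*(-389/2 + 35) - 3184 = -8*(-319/2) - 3184 = 1276 - 3184 = -1908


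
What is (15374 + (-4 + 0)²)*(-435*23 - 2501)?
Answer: -192467340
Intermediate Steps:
(15374 + (-4 + 0)²)*(-435*23 - 2501) = (15374 + (-4)²)*(-10005 - 2501) = (15374 + 16)*(-12506) = 15390*(-12506) = -192467340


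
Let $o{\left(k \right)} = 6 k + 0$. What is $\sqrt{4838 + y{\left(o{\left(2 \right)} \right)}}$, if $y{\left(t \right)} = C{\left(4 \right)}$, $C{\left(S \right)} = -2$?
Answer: $2 \sqrt{1209} \approx 69.541$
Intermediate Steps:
$o{\left(k \right)} = 6 k$
$y{\left(t \right)} = -2$
$\sqrt{4838 + y{\left(o{\left(2 \right)} \right)}} = \sqrt{4838 - 2} = \sqrt{4836} = 2 \sqrt{1209}$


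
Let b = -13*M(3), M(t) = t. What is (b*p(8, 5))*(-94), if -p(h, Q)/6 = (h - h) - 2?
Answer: 43992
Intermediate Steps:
p(h, Q) = 12 (p(h, Q) = -6*((h - h) - 2) = -6*(0 - 2) = -6*(-2) = 12)
b = -39 (b = -13*3 = -39)
(b*p(8, 5))*(-94) = -39*12*(-94) = -468*(-94) = 43992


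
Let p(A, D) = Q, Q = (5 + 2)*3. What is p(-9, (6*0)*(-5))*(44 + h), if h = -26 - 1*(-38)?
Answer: 1176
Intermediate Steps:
h = 12 (h = -26 + 38 = 12)
Q = 21 (Q = 7*3 = 21)
p(A, D) = 21
p(-9, (6*0)*(-5))*(44 + h) = 21*(44 + 12) = 21*56 = 1176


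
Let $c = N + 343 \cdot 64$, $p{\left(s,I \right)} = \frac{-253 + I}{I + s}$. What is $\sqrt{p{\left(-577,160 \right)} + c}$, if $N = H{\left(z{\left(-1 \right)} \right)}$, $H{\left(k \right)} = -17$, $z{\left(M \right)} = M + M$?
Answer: $\frac{2 \sqrt{105952611}}{139} \approx 148.11$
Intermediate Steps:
$z{\left(M \right)} = 2 M$
$N = -17$
$p{\left(s,I \right)} = \frac{-253 + I}{I + s}$
$c = 21935$ ($c = -17 + 343 \cdot 64 = -17 + 21952 = 21935$)
$\sqrt{p{\left(-577,160 \right)} + c} = \sqrt{\frac{-253 + 160}{160 - 577} + 21935} = \sqrt{\frac{1}{-417} \left(-93\right) + 21935} = \sqrt{\left(- \frac{1}{417}\right) \left(-93\right) + 21935} = \sqrt{\frac{31}{139} + 21935} = \sqrt{\frac{3048996}{139}} = \frac{2 \sqrt{105952611}}{139}$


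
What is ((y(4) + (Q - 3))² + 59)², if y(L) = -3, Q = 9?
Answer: 4624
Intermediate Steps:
((y(4) + (Q - 3))² + 59)² = ((-3 + (9 - 3))² + 59)² = ((-3 + 6)² + 59)² = (3² + 59)² = (9 + 59)² = 68² = 4624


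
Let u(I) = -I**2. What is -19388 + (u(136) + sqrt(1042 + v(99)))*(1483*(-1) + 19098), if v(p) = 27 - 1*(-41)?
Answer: -325826428 + 17615*sqrt(1110) ≈ -3.2524e+8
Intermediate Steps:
v(p) = 68 (v(p) = 27 + 41 = 68)
-19388 + (u(136) + sqrt(1042 + v(99)))*(1483*(-1) + 19098) = -19388 + (-1*136**2 + sqrt(1042 + 68))*(1483*(-1) + 19098) = -19388 + (-1*18496 + sqrt(1110))*(-1483 + 19098) = -19388 + (-18496 + sqrt(1110))*17615 = -19388 + (-325807040 + 17615*sqrt(1110)) = -325826428 + 17615*sqrt(1110)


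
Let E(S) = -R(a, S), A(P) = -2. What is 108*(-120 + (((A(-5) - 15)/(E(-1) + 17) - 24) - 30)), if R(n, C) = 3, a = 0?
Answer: -132462/7 ≈ -18923.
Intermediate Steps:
E(S) = -3 (E(S) = -1*3 = -3)
108*(-120 + (((A(-5) - 15)/(E(-1) + 17) - 24) - 30)) = 108*(-120 + (((-2 - 15)/(-3 + 17) - 24) - 30)) = 108*(-120 + ((-17/14 - 24) - 30)) = 108*(-120 + (-353/14 - 30)) = 108*(-120 - 773/14) = 108*(-2453/14) = -132462/7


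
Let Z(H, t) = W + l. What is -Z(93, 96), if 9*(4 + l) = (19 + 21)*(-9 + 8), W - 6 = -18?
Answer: 184/9 ≈ 20.444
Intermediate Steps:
W = -12 (W = 6 - 18 = -12)
l = -76/9 (l = -4 + ((19 + 21)*(-9 + 8))/9 = -4 + (40*(-1))/9 = -4 + (1/9)*(-40) = -4 - 40/9 = -76/9 ≈ -8.4444)
Z(H, t) = -184/9 (Z(H, t) = -12 - 76/9 = -184/9)
-Z(93, 96) = -1*(-184/9) = 184/9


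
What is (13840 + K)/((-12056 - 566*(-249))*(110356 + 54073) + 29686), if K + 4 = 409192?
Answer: 105757/5297827587 ≈ 1.9962e-5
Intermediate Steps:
K = 409188 (K = -4 + 409192 = 409188)
(13840 + K)/((-12056 - 566*(-249))*(110356 + 54073) + 29686) = (13840 + 409188)/((-12056 - 566*(-249))*(110356 + 54073) + 29686) = 423028/((-12056 + 140934)*164429 + 29686) = 423028/(128878*164429 + 29686) = 423028/(21191280662 + 29686) = 423028/21191310348 = 423028*(1/21191310348) = 105757/5297827587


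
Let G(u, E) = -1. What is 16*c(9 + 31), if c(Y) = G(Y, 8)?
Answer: -16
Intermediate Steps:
c(Y) = -1
16*c(9 + 31) = 16*(-1) = -16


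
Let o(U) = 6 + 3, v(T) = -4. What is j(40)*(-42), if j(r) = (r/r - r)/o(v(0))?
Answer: 182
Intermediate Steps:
o(U) = 9
j(r) = 1/9 - r/9 (j(r) = (r/r - r)/9 = (1 - r)*(1/9) = 1/9 - r/9)
j(40)*(-42) = (1/9 - 1/9*40)*(-42) = (1/9 - 40/9)*(-42) = -13/3*(-42) = 182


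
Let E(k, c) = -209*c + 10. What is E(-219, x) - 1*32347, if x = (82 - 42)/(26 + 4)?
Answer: -97847/3 ≈ -32616.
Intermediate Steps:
x = 4/3 (x = 40/30 = 40*(1/30) = 4/3 ≈ 1.3333)
E(k, c) = 10 - 209*c
E(-219, x) - 1*32347 = (10 - 209*4/3) - 1*32347 = (10 - 836/3) - 32347 = -806/3 - 32347 = -97847/3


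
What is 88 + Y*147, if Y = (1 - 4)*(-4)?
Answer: 1852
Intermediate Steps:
Y = 12 (Y = -3*(-4) = 12)
88 + Y*147 = 88 + 12*147 = 88 + 1764 = 1852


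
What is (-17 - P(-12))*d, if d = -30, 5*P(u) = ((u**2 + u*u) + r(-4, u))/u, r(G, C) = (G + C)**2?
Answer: 238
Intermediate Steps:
r(G, C) = (C + G)**2
P(u) = ((-4 + u)**2 + 2*u**2)/(5*u) (P(u) = (((u**2 + u*u) + (u - 4)**2)/u)/5 = (((u**2 + u**2) + (-4 + u)**2)/u)/5 = ((2*u**2 + (-4 + u)**2)/u)/5 = (((-4 + u)**2 + 2*u**2)/u)/5 = ((-4 + u)**2 + 2*u**2)/(5*u))
(-17 - P(-12))*d = (-17 - ((-4 - 12)**2 + 2*(-12)**2)/(5*(-12)))*(-30) = (-17 - (-1)*((-16)**2 + 2*144)/(5*12))*(-30) = (-17 - (-1)*(256 + 288)/(5*12))*(-30) = (-17 - (-1)*544/(5*12))*(-30) = (-17 - 1*(-136/15))*(-30) = (-17 + 136/15)*(-30) = -119/15*(-30) = 238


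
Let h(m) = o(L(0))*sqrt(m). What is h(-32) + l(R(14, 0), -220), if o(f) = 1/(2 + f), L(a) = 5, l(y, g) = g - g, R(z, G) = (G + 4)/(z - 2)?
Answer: 4*I*sqrt(2)/7 ≈ 0.80812*I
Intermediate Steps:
R(z, G) = (4 + G)/(-2 + z)
l(y, g) = 0
h(m) = sqrt(m)/7 (h(m) = sqrt(m)/(2 + 5) = sqrt(m)/7)
h(-32) + l(R(14, 0), -220) = sqrt(-32)/7 + 0 = (4*I*sqrt(2))/7 + 0 = 4*I*sqrt(2)/7 + 0 = 4*I*sqrt(2)/7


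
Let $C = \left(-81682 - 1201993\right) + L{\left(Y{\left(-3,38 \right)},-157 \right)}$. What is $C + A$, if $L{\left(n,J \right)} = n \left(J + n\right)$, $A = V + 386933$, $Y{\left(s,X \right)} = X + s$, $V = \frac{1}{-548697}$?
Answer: $- \frac{494382581365}{548697} \approx -9.0101 \cdot 10^{5}$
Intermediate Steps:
$V = - \frac{1}{548697} \approx -1.8225 \cdot 10^{-6}$
$A = \frac{212308976300}{548697}$ ($A = - \frac{1}{548697} + 386933 = \frac{212308976300}{548697} \approx 3.8693 \cdot 10^{5}$)
$C = -1287945$ ($C = \left(-81682 - 1201993\right) + \left(38 - 3\right) \left(-157 + \left(38 - 3\right)\right) = \left(-81682 - 1201993\right) + 35 \left(-157 + 35\right) = -1283675 + 35 \left(-122\right) = -1283675 - 4270 = -1287945$)
$C + A = -1287945 + \frac{212308976300}{548697} = - \frac{494382581365}{548697}$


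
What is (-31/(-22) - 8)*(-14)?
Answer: 1015/11 ≈ 92.273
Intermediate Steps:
(-31/(-22) - 8)*(-14) = (-31*(-1/22) - 8)*(-14) = (31/22 - 8)*(-14) = -145/22*(-14) = 1015/11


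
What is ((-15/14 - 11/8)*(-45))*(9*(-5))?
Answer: -277425/56 ≈ -4954.0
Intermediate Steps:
((-15/14 - 11/8)*(-45))*(9*(-5)) = ((-15*1/14 - 11*⅛)*(-45))*(-45) = ((-15/14 - 11/8)*(-45))*(-45) = -137/56*(-45)*(-45) = (6165/56)*(-45) = -277425/56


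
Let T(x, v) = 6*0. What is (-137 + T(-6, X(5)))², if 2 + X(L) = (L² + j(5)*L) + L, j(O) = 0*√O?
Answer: 18769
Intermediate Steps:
j(O) = 0
X(L) = -2 + L + L² (X(L) = -2 + ((L² + 0*L) + L) = -2 + ((L² + 0) + L) = -2 + (L² + L) = -2 + (L + L²) = -2 + L + L²)
T(x, v) = 0
(-137 + T(-6, X(5)))² = (-137 + 0)² = (-137)² = 18769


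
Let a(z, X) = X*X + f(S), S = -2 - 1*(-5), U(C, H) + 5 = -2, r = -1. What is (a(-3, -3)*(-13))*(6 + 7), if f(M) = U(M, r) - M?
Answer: 169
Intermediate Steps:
U(C, H) = -7 (U(C, H) = -5 - 2 = -7)
S = 3 (S = -2 + 5 = 3)
f(M) = -7 - M
a(z, X) = -10 + X² (a(z, X) = X*X + (-7 - 1*3) = X² + (-7 - 3) = X² - 10 = -10 + X²)
(a(-3, -3)*(-13))*(6 + 7) = ((-10 + (-3)²)*(-13))*(6 + 7) = ((-10 + 9)*(-13))*13 = -1*(-13)*13 = 13*13 = 169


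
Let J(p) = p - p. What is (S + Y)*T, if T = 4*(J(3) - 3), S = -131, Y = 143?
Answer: -144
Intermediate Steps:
J(p) = 0
T = -12 (T = 4*(0 - 3) = 4*(-3) = -12)
(S + Y)*T = (-131 + 143)*(-12) = 12*(-12) = -144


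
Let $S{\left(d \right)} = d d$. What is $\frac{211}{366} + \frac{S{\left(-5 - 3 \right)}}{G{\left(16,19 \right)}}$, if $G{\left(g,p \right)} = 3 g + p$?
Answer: $\frac{37561}{24522} \approx 1.5317$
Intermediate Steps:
$G{\left(g,p \right)} = p + 3 g$
$S{\left(d \right)} = d^{2}$
$\frac{211}{366} + \frac{S{\left(-5 - 3 \right)}}{G{\left(16,19 \right)}} = \frac{211}{366} + \frac{\left(-5 - 3\right)^{2}}{19 + 3 \cdot 16} = 211 \cdot \frac{1}{366} + \frac{\left(-8\right)^{2}}{19 + 48} = \frac{211}{366} + \frac{64}{67} = \frac{37561}{24522}$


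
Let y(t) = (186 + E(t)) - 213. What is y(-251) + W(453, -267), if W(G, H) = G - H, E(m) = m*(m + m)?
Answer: 126695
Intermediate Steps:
E(m) = 2*m² (E(m) = m*(2*m) = 2*m²)
y(t) = -27 + 2*t² (y(t) = (186 + 2*t²) - 213 = -27 + 2*t²)
y(-251) + W(453, -267) = (-27 + 2*(-251)²) + (453 - 1*(-267)) = (-27 + 2*63001) + (453 + 267) = (-27 + 126002) + 720 = 125975 + 720 = 126695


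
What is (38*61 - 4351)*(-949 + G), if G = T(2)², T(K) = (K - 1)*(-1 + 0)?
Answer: 1927284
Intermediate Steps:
T(K) = 1 - K (T(K) = (-1 + K)*(-1) = 1 - K)
G = 1 (G = (1 - 1*2)² = (1 - 2)² = (-1)² = 1)
(38*61 - 4351)*(-949 + G) = (38*61 - 4351)*(-949 + 1) = (2318 - 4351)*(-948) = -2033*(-948) = 1927284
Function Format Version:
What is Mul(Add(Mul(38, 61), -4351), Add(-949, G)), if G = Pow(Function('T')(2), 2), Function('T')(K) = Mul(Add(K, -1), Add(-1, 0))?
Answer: 1927284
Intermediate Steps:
Function('T')(K) = Add(1, Mul(-1, K)) (Function('T')(K) = Mul(Add(-1, K), -1) = Add(1, Mul(-1, K)))
G = 1 (G = Pow(Add(1, Mul(-1, 2)), 2) = Pow(Add(1, -2), 2) = Pow(-1, 2) = 1)
Mul(Add(Mul(38, 61), -4351), Add(-949, G)) = Mul(Add(Mul(38, 61), -4351), Add(-949, 1)) = Mul(Add(2318, -4351), -948) = Mul(-2033, -948) = 1927284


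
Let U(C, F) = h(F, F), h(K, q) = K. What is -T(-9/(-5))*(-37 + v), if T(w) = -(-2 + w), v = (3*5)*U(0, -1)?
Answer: 52/5 ≈ 10.400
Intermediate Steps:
U(C, F) = F
v = -15 (v = (3*5)*(-1) = 15*(-1) = -15)
T(w) = 2 - w
-T(-9/(-5))*(-37 + v) = -(2 - (-9)/(-5))*(-37 - 15) = -(2 - (-9)*(-1)/5)*(-52) = -(2 - 1*9/5)*(-52) = -(2 - 9/5)*(-52) = -(-52)/5 = -1*(-52/5) = 52/5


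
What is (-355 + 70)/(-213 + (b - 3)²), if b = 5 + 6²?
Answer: -285/1231 ≈ -0.23152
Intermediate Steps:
b = 41 (b = 5 + 36 = 41)
(-355 + 70)/(-213 + (b - 3)²) = (-355 + 70)/(-213 + (41 - 3)²) = -285/(-213 + 38²) = -285/(-213 + 1444) = -285/1231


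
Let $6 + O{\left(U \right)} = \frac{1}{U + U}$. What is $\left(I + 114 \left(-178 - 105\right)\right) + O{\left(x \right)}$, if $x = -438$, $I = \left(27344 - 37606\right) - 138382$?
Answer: $- \frac{158478913}{876} \approx -1.8091 \cdot 10^{5}$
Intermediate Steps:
$I = -148644$ ($I = \left(27344 - 37606\right) - 138382 = -10262 - 138382 = -148644$)
$O{\left(U \right)} = -6 + \frac{1}{2 U}$ ($O{\left(U \right)} = -6 + \frac{1}{U + U} = -6 + \frac{1}{2 U}$)
$\left(I + 114 \left(-178 - 105\right)\right) + O{\left(x \right)} = \left(-148644 + 114 \left(-178 - 105\right)\right) - \left(6 - \frac{1}{2 \left(-438\right)}\right) = \left(-148644 + 114 \left(-283\right)\right) + \left(-6 + \frac{1}{2} \left(- \frac{1}{438}\right)\right) = \left(-148644 - 32262\right) - \frac{5257}{876} = -180906 - \frac{5257}{876} = - \frac{158478913}{876}$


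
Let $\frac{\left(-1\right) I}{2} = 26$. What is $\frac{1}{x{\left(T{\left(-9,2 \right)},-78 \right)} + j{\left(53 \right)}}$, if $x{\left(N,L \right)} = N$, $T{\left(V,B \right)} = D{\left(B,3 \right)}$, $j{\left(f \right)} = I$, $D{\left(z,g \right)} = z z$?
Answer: $- \frac{1}{48} \approx -0.020833$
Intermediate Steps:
$I = -52$ ($I = \left(-2\right) 26 = -52$)
$D{\left(z,g \right)} = z^{2}$
$j{\left(f \right)} = -52$
$T{\left(V,B \right)} = B^{2}$
$\frac{1}{x{\left(T{\left(-9,2 \right)},-78 \right)} + j{\left(53 \right)}} = \frac{1}{2^{2} - 52} = \frac{1}{4 - 52} = \frac{1}{-48} = - \frac{1}{48}$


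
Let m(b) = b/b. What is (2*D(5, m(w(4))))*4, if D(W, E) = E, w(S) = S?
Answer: 8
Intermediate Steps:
m(b) = 1
(2*D(5, m(w(4))))*4 = (2*1)*4 = 2*4 = 8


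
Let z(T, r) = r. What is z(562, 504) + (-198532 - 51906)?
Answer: -249934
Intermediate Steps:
z(562, 504) + (-198532 - 51906) = 504 + (-198532 - 51906) = 504 - 250438 = -249934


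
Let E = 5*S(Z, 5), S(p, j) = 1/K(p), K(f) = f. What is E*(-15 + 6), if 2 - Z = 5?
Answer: 15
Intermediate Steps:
Z = -3 (Z = 2 - 1*5 = 2 - 5 = -3)
S(p, j) = 1/p
E = -5/3 (E = 5/(-3) = 5*(-⅓) = -5/3 ≈ -1.6667)
E*(-15 + 6) = -5*(-15 + 6)/3 = -5/3*(-9) = 15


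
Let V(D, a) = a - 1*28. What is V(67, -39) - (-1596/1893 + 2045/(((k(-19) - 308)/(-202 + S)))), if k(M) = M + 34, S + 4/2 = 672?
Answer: 591673575/184883 ≈ 3200.3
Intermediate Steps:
S = 670 (S = -2 + 672 = 670)
V(D, a) = -28 + a (V(D, a) = a - 28 = -28 + a)
k(M) = 34 + M
V(67, -39) - (-1596/1893 + 2045/(((k(-19) - 308)/(-202 + S)))) = (-28 - 39) - (-1596/1893 + 2045/((((34 - 19) - 308)/(-202 + 670)))) = -67 - (-1596*1/1893 + 2045/(((15 - 308)/468))) = -67 - (-532/631 + 2045/((-293*1/468))) = -67 - (-532/631 + 2045/(-293/468)) = -67 - (-532/631 + 2045*(-468/293)) = -67 - (-532/631 - 957060/293) = -67 - 1*(-604060736/184883) = -67 + 604060736/184883 = 591673575/184883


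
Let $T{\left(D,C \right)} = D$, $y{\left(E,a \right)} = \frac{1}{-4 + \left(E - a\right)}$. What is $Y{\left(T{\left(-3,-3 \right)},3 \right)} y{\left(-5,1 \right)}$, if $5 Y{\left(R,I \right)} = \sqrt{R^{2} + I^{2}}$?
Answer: $- \frac{3 \sqrt{2}}{50} \approx -0.084853$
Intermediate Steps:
$y{\left(E,a \right)} = \frac{1}{-4 + E - a}$
$Y{\left(R,I \right)} = \frac{\sqrt{I^{2} + R^{2}}}{5}$ ($Y{\left(R,I \right)} = \frac{\sqrt{R^{2} + I^{2}}}{5} = \frac{\sqrt{I^{2} + R^{2}}}{5}$)
$Y{\left(T{\left(-3,-3 \right)},3 \right)} y{\left(-5,1 \right)} = \frac{\sqrt{3^{2} + \left(-3\right)^{2}}}{5} \left(- \frac{1}{4 + 1 - -5}\right) = \frac{\sqrt{9 + 9}}{5} \left(- \frac{1}{4 + 1 + 5}\right) = \frac{\sqrt{18}}{5} \left(- \frac{1}{10}\right) = \frac{3 \sqrt{2}}{5} \left(\left(-1\right) \frac{1}{10}\right) = \frac{3 \sqrt{2}}{5} \left(- \frac{1}{10}\right) = - \frac{3 \sqrt{2}}{50}$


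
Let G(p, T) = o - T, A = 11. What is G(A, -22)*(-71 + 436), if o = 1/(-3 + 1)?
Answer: 15695/2 ≈ 7847.5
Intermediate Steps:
o = -½ (o = 1/(-2) = -½ ≈ -0.50000)
G(p, T) = -½ - T
G(A, -22)*(-71 + 436) = (-½ - 1*(-22))*(-71 + 436) = (-½ + 22)*365 = (43/2)*365 = 15695/2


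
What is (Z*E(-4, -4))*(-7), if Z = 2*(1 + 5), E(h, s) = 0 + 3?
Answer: -252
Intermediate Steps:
E(h, s) = 3
Z = 12 (Z = 2*6 = 12)
(Z*E(-4, -4))*(-7) = (12*3)*(-7) = 36*(-7) = -252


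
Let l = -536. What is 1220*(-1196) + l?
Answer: -1459656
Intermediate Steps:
1220*(-1196) + l = 1220*(-1196) - 536 = -1459120 - 536 = -1459656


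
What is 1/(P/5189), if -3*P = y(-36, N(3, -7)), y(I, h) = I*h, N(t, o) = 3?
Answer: 5189/36 ≈ 144.14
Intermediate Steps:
P = 36 (P = -(-12)*3 = -⅓*(-108) = 36)
1/(P/5189) = 1/(36/5189) = 5189/36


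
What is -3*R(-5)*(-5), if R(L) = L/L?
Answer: 15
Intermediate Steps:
R(L) = 1
-3*R(-5)*(-5) = -3*1*(-5) = -3*(-5) = 15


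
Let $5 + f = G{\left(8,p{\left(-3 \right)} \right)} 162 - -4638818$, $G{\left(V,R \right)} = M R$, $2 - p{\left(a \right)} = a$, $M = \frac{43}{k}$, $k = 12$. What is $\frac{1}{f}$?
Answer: $\frac{2}{9283431} \approx 2.1544 \cdot 10^{-7}$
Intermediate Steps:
$M = \frac{43}{12} \approx 3.5833$
$p{\left(a \right)} = 2 - a$
$G{\left(V,R \right)} = \frac{43 R}{12}$
$f = \frac{9283431}{2}$ ($f = -5 + \left(\frac{43 \left(2 - -3\right)}{12} \cdot 162 - -4638818\right) = -5 + \left(\frac{43 \left(2 + 3\right)}{12} \cdot 162 + 4638818\right) = -5 + \left(\frac{43}{12} \cdot 5 \cdot 162 + 4638818\right) = -5 + \left(\frac{215}{12} \cdot 162 + 4638818\right) = -5 + \left(\frac{5805}{2} + 4638818\right) = -5 + \frac{9283441}{2} = \frac{9283431}{2} \approx 4.6417 \cdot 10^{6}$)
$\frac{1}{f} = \frac{1}{\frac{9283431}{2}} = \frac{2}{9283431}$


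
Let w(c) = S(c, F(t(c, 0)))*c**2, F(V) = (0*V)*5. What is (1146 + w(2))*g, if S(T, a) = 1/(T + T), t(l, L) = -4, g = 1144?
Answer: 1312168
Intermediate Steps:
F(V) = 0 (F(V) = 0*5 = 0)
S(T, a) = 1/(2*T)
w(c) = c/2 (w(c) = (1/(2*c))*c**2 = c/2)
(1146 + w(2))*g = (1146 + (1/2)*2)*1144 = (1146 + 1)*1144 = 1147*1144 = 1312168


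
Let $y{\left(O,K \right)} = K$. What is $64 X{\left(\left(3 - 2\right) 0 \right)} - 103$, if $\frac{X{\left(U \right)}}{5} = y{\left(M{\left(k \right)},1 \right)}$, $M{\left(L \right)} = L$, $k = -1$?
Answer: $217$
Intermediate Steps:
$X{\left(U \right)} = 5$ ($X{\left(U \right)} = 5 \cdot 1 = 5$)
$64 X{\left(\left(3 - 2\right) 0 \right)} - 103 = 64 \cdot 5 - 103 = 320 - 103 = 217$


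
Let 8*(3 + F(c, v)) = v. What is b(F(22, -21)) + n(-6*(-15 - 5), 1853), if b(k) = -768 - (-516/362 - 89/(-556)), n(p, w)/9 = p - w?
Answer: -1646780801/100636 ≈ -16364.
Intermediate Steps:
F(c, v) = -3 + v/8
n(p, w) = -9*w + 9*p (n(p, w) = 9*(p - w) = -9*w + 9*p)
b(k) = -77161109/100636 (b(k) = -768 - (-516*1/362 - 89*(-1/556)) = -768 - (-258/181 + 89/556) = -768 - 1*(-127339/100636) = -768 + 127339/100636 = -77161109/100636)
b(F(22, -21)) + n(-6*(-15 - 5), 1853) = -77161109/100636 + (-9*1853 + 9*(-6*(-15 - 5))) = -77161109/100636 + (-16677 + 9*(-6*(-20))) = -77161109/100636 + (-16677 + 9*120) = -77161109/100636 + (-16677 + 1080) = -77161109/100636 - 15597 = -1646780801/100636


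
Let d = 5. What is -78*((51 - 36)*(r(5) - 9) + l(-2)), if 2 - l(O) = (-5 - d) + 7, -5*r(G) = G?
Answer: 11310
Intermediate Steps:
r(G) = -G/5
l(O) = 5 (l(O) = 2 - ((-5 - 1*5) + 7) = 2 - ((-5 - 5) + 7) = 2 - (-10 + 7) = 2 - 1*(-3) = 2 + 3 = 5)
-78*((51 - 36)*(r(5) - 9) + l(-2)) = -78*((51 - 36)*(-⅕*5 - 9) + 5) = -78*(15*(-1 - 9) + 5) = -78*(15*(-10) + 5) = -78*(-150 + 5) = -78*(-145) = 11310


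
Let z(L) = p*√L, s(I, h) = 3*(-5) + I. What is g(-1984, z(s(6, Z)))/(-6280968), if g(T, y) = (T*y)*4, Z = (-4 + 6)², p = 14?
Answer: 13888*I/261707 ≈ 0.053067*I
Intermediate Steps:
Z = 4 (Z = 2² = 4)
s(I, h) = -15 + I
z(L) = 14*√L
g(T, y) = 4*T*y
g(-1984, z(s(6, Z)))/(-6280968) = (4*(-1984)*(14*√(-15 + 6)))/(-6280968) = (4*(-1984)*(14*√(-9)))*(-1/6280968) = (4*(-1984)*(14*(3*I)))*(-1/6280968) = (4*(-1984)*(42*I))*(-1/6280968) = -333312*I*(-1/6280968) = 13888*I/261707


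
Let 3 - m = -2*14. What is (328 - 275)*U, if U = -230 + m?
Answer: -10547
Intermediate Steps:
m = 31 (m = 3 - (-2)*14 = 3 - 1*(-28) = 3 + 28 = 31)
U = -199 (U = -230 + 31 = -199)
(328 - 275)*U = (328 - 275)*(-199) = 53*(-199) = -10547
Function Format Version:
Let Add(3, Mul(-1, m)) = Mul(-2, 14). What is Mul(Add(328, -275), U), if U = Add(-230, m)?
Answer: -10547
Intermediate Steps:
m = 31 (m = Add(3, Mul(-1, Mul(-2, 14))) = Add(3, Mul(-1, -28)) = Add(3, 28) = 31)
U = -199 (U = Add(-230, 31) = -199)
Mul(Add(328, -275), U) = Mul(Add(328, -275), -199) = Mul(53, -199) = -10547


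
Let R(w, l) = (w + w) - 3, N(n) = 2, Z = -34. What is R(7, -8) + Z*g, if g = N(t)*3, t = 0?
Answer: -193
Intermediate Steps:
R(w, l) = -3 + 2*w (R(w, l) = 2*w - 3 = -3 + 2*w)
g = 6 (g = 2*3 = 6)
R(7, -8) + Z*g = (-3 + 2*7) - 34*6 = (-3 + 14) - 204 = 11 - 204 = -193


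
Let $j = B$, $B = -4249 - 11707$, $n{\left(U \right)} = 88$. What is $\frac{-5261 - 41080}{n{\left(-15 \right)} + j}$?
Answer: $\frac{46341}{15868} \approx 2.9204$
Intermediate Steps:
$B = -15956$ ($B = -4249 - 11707 = -15956$)
$j = -15956$
$\frac{-5261 - 41080}{n{\left(-15 \right)} + j} = \frac{-5261 - 41080}{88 - 15956} = - \frac{46341}{-15868} = \left(-46341\right) \left(- \frac{1}{15868}\right) = \frac{46341}{15868}$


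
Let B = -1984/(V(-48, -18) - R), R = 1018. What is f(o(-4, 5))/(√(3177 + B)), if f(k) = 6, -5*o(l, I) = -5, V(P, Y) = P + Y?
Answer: 6*√233456473/861463 ≈ 0.10642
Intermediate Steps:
o(l, I) = 1 (o(l, I) = -⅕*(-5) = 1)
B = 496/271 (B = -1984/((-48 - 18) - 1*1018) = -1984/(-66 - 1018) = -1984/(-1084) = -1984*(-1/1084) = 496/271 ≈ 1.8303)
f(o(-4, 5))/(√(3177 + B)) = 6/(√(3177 + 496/271)) = 6/(√(861463/271)) = 6/((√233456473/271)) = 6*(√233456473/861463) = 6*√233456473/861463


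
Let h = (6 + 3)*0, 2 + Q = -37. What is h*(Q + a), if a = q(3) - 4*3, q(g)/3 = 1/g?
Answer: 0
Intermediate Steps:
q(g) = 3/g
Q = -39 (Q = -2 - 37 = -39)
h = 0 (h = 9*0 = 0)
a = -11 (a = 3/3 - 4*3 = 3*(1/3) - 12 = 1 - 12 = -11)
h*(Q + a) = 0*(-39 - 11) = 0*(-50) = 0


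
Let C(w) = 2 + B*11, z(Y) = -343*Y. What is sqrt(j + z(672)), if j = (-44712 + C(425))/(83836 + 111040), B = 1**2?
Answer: I*sqrt(2188368967077205)/97438 ≈ 480.1*I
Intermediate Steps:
B = 1
C(w) = 13 (C(w) = 2 + 1*11 = 2 + 11 = 13)
j = -44699/194876 (j = (-44712 + 13)/(83836 + 111040) = -44699/194876 ≈ -0.22937)
sqrt(j + z(672)) = sqrt(-44699/194876 - 343*672) = sqrt(-44699/194876 - 230496) = sqrt(-44918183195/194876) = I*sqrt(2188368967077205)/97438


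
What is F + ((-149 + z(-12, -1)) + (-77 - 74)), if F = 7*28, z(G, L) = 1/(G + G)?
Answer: -2497/24 ≈ -104.04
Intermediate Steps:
z(G, L) = 1/(2*G)
F = 196
F + ((-149 + z(-12, -1)) + (-77 - 74)) = 196 + ((-149 + (½)/(-12)) + (-77 - 74)) = 196 + ((-149 + (½)*(-1/12)) - 151) = 196 + ((-149 - 1/24) - 151) = 196 + (-3577/24 - 151) = 196 - 7201/24 = -2497/24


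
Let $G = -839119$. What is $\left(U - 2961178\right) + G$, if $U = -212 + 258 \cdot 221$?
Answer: $-3743491$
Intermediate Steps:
$U = 56806$ ($U = -212 + 57018 = 56806$)
$\left(U - 2961178\right) + G = \left(56806 - 2961178\right) - 839119 = -2904372 - 839119 = -3743491$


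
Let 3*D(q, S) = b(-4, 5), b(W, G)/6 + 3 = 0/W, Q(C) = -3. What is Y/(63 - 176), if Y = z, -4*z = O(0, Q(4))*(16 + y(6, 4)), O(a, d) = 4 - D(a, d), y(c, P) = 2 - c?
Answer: 30/113 ≈ 0.26549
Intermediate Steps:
b(W, G) = -18 (b(W, G) = -18 + 6*(0/W) = -18 + 6*0 = -18 + 0 = -18)
D(q, S) = -6 (D(q, S) = (1/3)*(-18) = -6)
O(a, d) = 10 (O(a, d) = 4 - 1*(-6) = 4 + 6 = 10)
z = -30 (z = -5*(16 + (2 - 1*6))/2 = -5*(16 + (2 - 6))/2 = -5*(16 - 4)/2 = -5*12/2 = -1/4*120 = -30)
Y = -30
Y/(63 - 176) = -30/(63 - 176) = -30/(-113) = -30*(-1/113) = 30/113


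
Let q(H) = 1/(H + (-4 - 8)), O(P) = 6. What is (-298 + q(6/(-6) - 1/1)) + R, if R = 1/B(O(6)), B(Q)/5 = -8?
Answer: -83467/280 ≈ -298.10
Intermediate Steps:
B(Q) = -40 (B(Q) = 5*(-8) = -40)
R = -1/40 (R = 1/(-40) = -1/40 ≈ -0.025000)
q(H) = 1/(-12 + H) (q(H) = 1/(H - 12) = 1/(-12 + H))
(-298 + q(6/(-6) - 1/1)) + R = (-298 + 1/(-12 + (6/(-6) - 1/1))) - 1/40 = (-298 + 1/(-12 + (6*(-⅙) - 1*1))) - 1/40 = (-298 + 1/(-12 + (-1 - 1))) - 1/40 = (-298 + 1/(-12 - 2)) - 1/40 = (-298 + 1/(-14)) - 1/40 = (-298 - 1/14) - 1/40 = -4173/14 - 1/40 = -83467/280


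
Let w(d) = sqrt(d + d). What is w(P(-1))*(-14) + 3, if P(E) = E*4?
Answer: 3 - 28*I*sqrt(2) ≈ 3.0 - 39.598*I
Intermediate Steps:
P(E) = 4*E
w(d) = sqrt(2)*sqrt(d) (w(d) = sqrt(2*d) = sqrt(2)*sqrt(d))
w(P(-1))*(-14) + 3 = (sqrt(2)*sqrt(4*(-1)))*(-14) + 3 = (sqrt(2)*sqrt(-4))*(-14) + 3 = (sqrt(2)*(2*I))*(-14) + 3 = (2*I*sqrt(2))*(-14) + 3 = -28*I*sqrt(2) + 3 = 3 - 28*I*sqrt(2)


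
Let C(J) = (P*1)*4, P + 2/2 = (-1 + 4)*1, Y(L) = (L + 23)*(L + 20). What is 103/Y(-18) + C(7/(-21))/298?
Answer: 15387/1490 ≈ 10.327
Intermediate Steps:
Y(L) = (20 + L)*(23 + L) (Y(L) = (23 + L)*(20 + L) = (20 + L)*(23 + L))
P = 2 (P = -1 + (-1 + 4)*1 = -1 + 3*1 = -1 + 3 = 2)
C(J) = 8 (C(J) = (2*1)*4 = 2*4 = 8)
103/Y(-18) + C(7/(-21))/298 = 103/(460 + (-18)² + 43*(-18)) + 8/298 = 103/(460 + 324 - 774) + 8*(1/298) = 103/10 + 4/149 = 15387/1490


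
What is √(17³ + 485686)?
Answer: 57*√151 ≈ 700.43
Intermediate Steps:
√(17³ + 485686) = √(4913 + 485686) = √490599 = 57*√151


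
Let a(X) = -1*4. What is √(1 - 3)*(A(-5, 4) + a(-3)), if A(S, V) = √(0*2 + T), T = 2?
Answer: I*(2 - 4*√2) ≈ -3.6569*I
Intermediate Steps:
A(S, V) = √2 (A(S, V) = √(0*2 + 2) = √(0 + 2) = √2)
a(X) = -4
√(1 - 3)*(A(-5, 4) + a(-3)) = √(1 - 3)*(√2 - 4) = √(-2)*(-4 + √2) = (I*√2)*(-4 + √2) = I*√2*(-4 + √2)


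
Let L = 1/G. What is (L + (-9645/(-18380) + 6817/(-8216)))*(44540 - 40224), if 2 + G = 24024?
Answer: -2295235351925/1744021222 ≈ -1316.1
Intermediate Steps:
G = 24022 (G = -2 + 24024 = 24022)
L = 1/24022 ≈ 4.1628e-5
(L + (-9645/(-18380) + 6817/(-8216)))*(44540 - 40224) = (1/24022 + (-9645/(-18380) + 6817/(-8216)))*(44540 - 40224) = (1/24022 + (-9645*(-1/18380) + 6817*(-1/8216)))*4316 = (1/24022 + (1929/3676 - 6817/8216))*4316 = (1/24022 - 2302657/7550504)*4316 = -27653437975/90689103544*4316 = -2295235351925/1744021222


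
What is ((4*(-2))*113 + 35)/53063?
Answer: -869/53063 ≈ -0.016377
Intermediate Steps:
((4*(-2))*113 + 35)/53063 = (-8*113 + 35)*(1/53063) = (-904 + 35)*(1/53063) = -869*1/53063 = -869/53063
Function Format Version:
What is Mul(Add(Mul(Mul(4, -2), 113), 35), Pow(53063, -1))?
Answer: Rational(-869, 53063) ≈ -0.016377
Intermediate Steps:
Mul(Add(Mul(Mul(4, -2), 113), 35), Pow(53063, -1)) = Mul(Add(Mul(-8, 113), 35), Rational(1, 53063)) = Mul(Add(-904, 35), Rational(1, 53063)) = Mul(-869, Rational(1, 53063)) = Rational(-869, 53063)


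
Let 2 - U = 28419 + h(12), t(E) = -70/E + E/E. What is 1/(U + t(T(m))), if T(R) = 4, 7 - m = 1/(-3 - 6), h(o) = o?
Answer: -2/56891 ≈ -3.5155e-5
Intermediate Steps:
m = 64/9 (m = 7 - 1/(-3 - 6) = 7 - 1/(-9) = 7 - 1*(-⅑) = 7 + ⅑ = 64/9 ≈ 7.1111)
t(E) = 1 - 70/E (t(E) = -70/E + 1 = 1 - 70/E)
U = -28429 (U = 2 - (28419 + 12) = 2 - 1*28431 = 2 - 28431 = -28429)
1/(U + t(T(m))) = 1/(-28429 + (-70 + 4)/4) = 1/(-28429 + (¼)*(-66)) = 1/(-28429 - 33/2) = 1/(-56891/2) = -2/56891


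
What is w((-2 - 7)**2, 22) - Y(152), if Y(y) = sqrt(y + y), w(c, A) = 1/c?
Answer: 1/81 - 4*sqrt(19) ≈ -17.423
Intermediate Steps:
Y(y) = sqrt(2)*sqrt(y) (Y(y) = sqrt(2*y) = sqrt(2)*sqrt(y))
w((-2 - 7)**2, 22) - Y(152) = 1/((-2 - 7)**2) - sqrt(2)*sqrt(152) = 1/((-9)**2) - sqrt(2)*2*sqrt(38) = 1/81 - 4*sqrt(19)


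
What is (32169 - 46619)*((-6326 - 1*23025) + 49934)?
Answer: -297424350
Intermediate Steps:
(32169 - 46619)*((-6326 - 1*23025) + 49934) = -14450*((-6326 - 23025) + 49934) = -14450*(-29351 + 49934) = -14450*20583 = -297424350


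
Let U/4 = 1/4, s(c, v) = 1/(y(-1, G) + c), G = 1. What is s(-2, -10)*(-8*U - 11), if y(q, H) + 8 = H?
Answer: 19/9 ≈ 2.1111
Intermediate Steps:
y(q, H) = -8 + H
s(c, v) = 1/(-7 + c) (s(c, v) = 1/((-8 + 1) + c) = 1/(-7 + c))
U = 1 (U = 4/4 = 4*(¼) = 1)
s(-2, -10)*(-8*U - 11) = (-8*1 - 11)/(-7 - 2) = (-8 - 11)/(-9) = -⅑*(-19) = 19/9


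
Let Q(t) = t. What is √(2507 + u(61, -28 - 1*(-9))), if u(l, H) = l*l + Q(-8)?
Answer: 2*√1555 ≈ 78.867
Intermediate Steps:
u(l, H) = -8 + l² (u(l, H) = l*l - 8 = l² - 8 = -8 + l²)
√(2507 + u(61, -28 - 1*(-9))) = √(2507 + (-8 + 61²)) = √(2507 + (-8 + 3721)) = √(2507 + 3713) = √6220 = 2*√1555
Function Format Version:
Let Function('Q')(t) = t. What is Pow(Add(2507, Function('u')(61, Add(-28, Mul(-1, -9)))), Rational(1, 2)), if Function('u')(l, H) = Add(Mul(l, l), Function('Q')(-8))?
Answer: Mul(2, Pow(1555, Rational(1, 2))) ≈ 78.867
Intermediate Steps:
Function('u')(l, H) = Add(-8, Pow(l, 2)) (Function('u')(l, H) = Add(Mul(l, l), -8) = Add(Pow(l, 2), -8) = Add(-8, Pow(l, 2)))
Pow(Add(2507, Function('u')(61, Add(-28, Mul(-1, -9)))), Rational(1, 2)) = Pow(Add(2507, Add(-8, Pow(61, 2))), Rational(1, 2)) = Pow(Add(2507, Add(-8, 3721)), Rational(1, 2)) = Pow(Add(2507, 3713), Rational(1, 2)) = Pow(6220, Rational(1, 2)) = Mul(2, Pow(1555, Rational(1, 2)))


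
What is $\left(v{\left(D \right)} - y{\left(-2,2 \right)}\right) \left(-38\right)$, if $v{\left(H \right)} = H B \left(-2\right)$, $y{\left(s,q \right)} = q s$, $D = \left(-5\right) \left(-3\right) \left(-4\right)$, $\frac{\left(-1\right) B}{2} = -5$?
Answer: $-45752$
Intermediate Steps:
$B = 10$ ($B = \left(-2\right) \left(-5\right) = 10$)
$D = -60$ ($D = 15 \left(-4\right) = -60$)
$v{\left(H \right)} = - 20 H$ ($v{\left(H \right)} = H 10 \left(-2\right) = 10 H \left(-2\right) = - 20 H$)
$\left(v{\left(D \right)} - y{\left(-2,2 \right)}\right) \left(-38\right) = \left(\left(-20\right) \left(-60\right) - 2 \left(-2\right)\right) \left(-38\right) = \left(1200 - -4\right) \left(-38\right) = \left(1200 + 4\right) \left(-38\right) = 1204 \left(-38\right) = -45752$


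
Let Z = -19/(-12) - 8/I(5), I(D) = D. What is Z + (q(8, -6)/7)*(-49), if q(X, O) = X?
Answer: -3361/60 ≈ -56.017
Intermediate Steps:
Z = -1/60 (Z = -19/(-12) - 8/5 = -19*(-1/12) - 8*⅕ = 19/12 - 8/5 = -1/60 ≈ -0.016667)
Z + (q(8, -6)/7)*(-49) = -1/60 + (8/7)*(-49) = -1/60 - 56 = -3361/60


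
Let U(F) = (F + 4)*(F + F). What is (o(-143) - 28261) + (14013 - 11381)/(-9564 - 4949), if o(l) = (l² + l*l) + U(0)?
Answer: 183398149/14513 ≈ 12637.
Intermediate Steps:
U(F) = 2*F*(4 + F) (U(F) = (4 + F)*(2*F) = 2*F*(4 + F))
o(l) = 2*l² (o(l) = (l² + l*l) + 2*0*(4 + 0) = (l² + l²) + 2*0*4 = 2*l² + 0 = 2*l²)
(o(-143) - 28261) + (14013 - 11381)/(-9564 - 4949) = (2*(-143)² - 28261) + (14013 - 11381)/(-9564 - 4949) = (2*20449 - 28261) + 2632/(-14513) = (40898 - 28261) + 2632*(-1/14513) = 12637 - 2632/14513 = 183398149/14513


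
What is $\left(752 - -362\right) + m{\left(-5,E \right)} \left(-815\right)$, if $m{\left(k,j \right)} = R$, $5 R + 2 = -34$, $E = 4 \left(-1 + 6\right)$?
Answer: $6982$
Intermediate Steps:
$E = 20$ ($E = 4 \cdot 5 = 20$)
$R = - \frac{36}{5}$ ($R = - \frac{2}{5} + \frac{1}{5} \left(-34\right) = - \frac{2}{5} - \frac{34}{5} = - \frac{36}{5} \approx -7.2$)
$m{\left(k,j \right)} = - \frac{36}{5}$
$\left(752 - -362\right) + m{\left(-5,E \right)} \left(-815\right) = \left(752 - -362\right) - -5868 = \left(752 + 362\right) + 5868 = 1114 + 5868 = 6982$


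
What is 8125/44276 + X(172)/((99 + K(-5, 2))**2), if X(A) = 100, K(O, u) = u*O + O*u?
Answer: 55135725/276326516 ≈ 0.19953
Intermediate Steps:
K(O, u) = 2*O*u (K(O, u) = O*u + O*u = 2*O*u)
8125/44276 + X(172)/((99 + K(-5, 2))**2) = 8125/44276 + 100/((99 + 2*(-5)*2)**2) = 8125*(1/44276) + 100/((99 - 20)**2) = 8125/44276 + 100/(79**2) = 8125/44276 + 100/6241 = 55135725/276326516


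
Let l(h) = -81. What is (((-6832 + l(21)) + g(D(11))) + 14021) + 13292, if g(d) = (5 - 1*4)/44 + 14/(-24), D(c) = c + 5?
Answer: 1346363/66 ≈ 20399.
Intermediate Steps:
D(c) = 5 + c
g(d) = -37/66 (g(d) = (5 - 4)*(1/44) + 14*(-1/24) = 1*(1/44) - 7/12 = 1/44 - 7/12 = -37/66)
(((-6832 + l(21)) + g(D(11))) + 14021) + 13292 = (((-6832 - 81) - 37/66) + 14021) + 13292 = ((-6913 - 37/66) + 14021) + 13292 = (-456295/66 + 14021) + 13292 = 469091/66 + 13292 = 1346363/66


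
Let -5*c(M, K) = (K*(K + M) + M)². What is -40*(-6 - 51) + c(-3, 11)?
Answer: 835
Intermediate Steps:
c(M, K) = -(M + K*(K + M))²/5 (c(M, K) = -(K*(K + M) + M)²/5 = -(M + K*(K + M))²/5)
-40*(-6 - 51) + c(-3, 11) = -40*(-6 - 51) - (-3 + 11² + 11*(-3))²/5 = -40*(-57) - (-3 + 121 - 33)²/5 = 2280 - ⅕*85² = 2280 - ⅕*7225 = 2280 - 1445 = 835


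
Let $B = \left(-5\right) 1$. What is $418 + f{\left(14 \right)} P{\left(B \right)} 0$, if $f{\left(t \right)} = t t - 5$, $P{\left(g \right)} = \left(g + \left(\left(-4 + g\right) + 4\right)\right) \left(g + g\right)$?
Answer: $418$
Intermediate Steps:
$B = -5$
$P{\left(g \right)} = 4 g^{2}$ ($P{\left(g \right)} = \left(g + g\right) 2 g = 2 g 2 g = 4 g^{2}$)
$f{\left(t \right)} = -5 + t^{2}$ ($f{\left(t \right)} = t^{2} - 5 = -5 + t^{2}$)
$418 + f{\left(14 \right)} P{\left(B \right)} 0 = 418 + \left(-5 + 14^{2}\right) 4 \left(-5\right)^{2} \cdot 0 = 418 + \left(-5 + 196\right) 4 \cdot 25 \cdot 0 = 418 + 191 \cdot 100 \cdot 0 = 418 + 191 \cdot 0 = 418 + 0 = 418$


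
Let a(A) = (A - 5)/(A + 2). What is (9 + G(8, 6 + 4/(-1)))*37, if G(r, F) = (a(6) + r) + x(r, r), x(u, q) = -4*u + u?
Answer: -2035/8 ≈ -254.38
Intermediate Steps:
x(u, q) = -3*u
a(A) = (-5 + A)/(2 + A)
G(r, F) = 1/8 - 2*r (G(r, F) = ((-5 + 6)/(2 + 6) + r) - 3*r = (1/8 + r) - 3*r = 1/8 - 2*r)
(9 + G(8, 6 + 4/(-1)))*37 = (9 + (1/8 - 2*8))*37 = (9 + (1/8 - 16))*37 = (9 - 127/8)*37 = -55/8*37 = -2035/8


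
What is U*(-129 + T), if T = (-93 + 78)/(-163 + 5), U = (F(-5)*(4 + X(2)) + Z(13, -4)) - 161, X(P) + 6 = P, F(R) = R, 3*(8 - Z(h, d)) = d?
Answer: 3088995/158 ≈ 19551.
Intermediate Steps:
Z(h, d) = 8 - d/3
X(P) = -6 + P
U = -455/3 (U = (-5*(4 + (-6 + 2)) + (8 - ⅓*(-4))) - 161 = (-5*(4 - 4) + (8 + 4/3)) - 161 = (-5*0 + 28/3) - 161 = (0 + 28/3) - 161 = 28/3 - 161 = -455/3 ≈ -151.67)
T = 15/158 (T = -15/(-158) = -15*(-1/158) = 15/158 ≈ 0.094937)
U*(-129 + T) = -455*(-129 + 15/158)/3 = -455/3*(-20367/158) = 3088995/158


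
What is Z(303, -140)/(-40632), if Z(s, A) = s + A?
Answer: -163/40632 ≈ -0.0040116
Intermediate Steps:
Z(s, A) = A + s
Z(303, -140)/(-40632) = (-140 + 303)/(-40632) = 163*(-1/40632) = -163/40632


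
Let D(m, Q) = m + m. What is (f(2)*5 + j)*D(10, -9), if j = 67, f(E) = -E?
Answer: 1140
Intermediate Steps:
D(m, Q) = 2*m
(f(2)*5 + j)*D(10, -9) = (-1*2*5 + 67)*(2*10) = (-2*5 + 67)*20 = (-10 + 67)*20 = 57*20 = 1140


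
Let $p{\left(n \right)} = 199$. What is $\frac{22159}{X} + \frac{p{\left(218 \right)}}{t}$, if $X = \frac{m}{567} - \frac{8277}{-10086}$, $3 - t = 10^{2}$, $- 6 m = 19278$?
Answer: $- \frac{21688806901}{4741069} \approx -4574.7$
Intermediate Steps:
$m = -3213$ ($m = \left(- \frac{1}{6}\right) 19278 = -3213$)
$t = -97$ ($t = 3 - 10^{2} = 3 - 100 = -97$)
$X = - \frac{48877}{10086}$ ($X = - \frac{3213}{567} - \frac{8277}{-10086} = \left(-3213\right) \frac{1}{567} - - \frac{2759}{3362} = - \frac{17}{3} + \frac{2759}{3362} = - \frac{48877}{10086} \approx -4.846$)
$\frac{22159}{X} + \frac{p{\left(218 \right)}}{t} = \frac{22159}{- \frac{48877}{10086}} + \frac{199}{-97} = 22159 \left(- \frac{10086}{48877}\right) + 199 \left(- \frac{1}{97}\right) = - \frac{223495674}{48877} - \frac{199}{97} = - \frac{21688806901}{4741069}$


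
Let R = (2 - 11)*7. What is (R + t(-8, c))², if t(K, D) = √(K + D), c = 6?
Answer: (63 - I*√2)² ≈ 3967.0 - 178.19*I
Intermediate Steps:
t(K, D) = √(D + K)
R = -63 (R = -9*7 = -63)
(R + t(-8, c))² = (-63 + √(6 - 8))² = (-63 + √(-2))² = (-63 + I*√2)²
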